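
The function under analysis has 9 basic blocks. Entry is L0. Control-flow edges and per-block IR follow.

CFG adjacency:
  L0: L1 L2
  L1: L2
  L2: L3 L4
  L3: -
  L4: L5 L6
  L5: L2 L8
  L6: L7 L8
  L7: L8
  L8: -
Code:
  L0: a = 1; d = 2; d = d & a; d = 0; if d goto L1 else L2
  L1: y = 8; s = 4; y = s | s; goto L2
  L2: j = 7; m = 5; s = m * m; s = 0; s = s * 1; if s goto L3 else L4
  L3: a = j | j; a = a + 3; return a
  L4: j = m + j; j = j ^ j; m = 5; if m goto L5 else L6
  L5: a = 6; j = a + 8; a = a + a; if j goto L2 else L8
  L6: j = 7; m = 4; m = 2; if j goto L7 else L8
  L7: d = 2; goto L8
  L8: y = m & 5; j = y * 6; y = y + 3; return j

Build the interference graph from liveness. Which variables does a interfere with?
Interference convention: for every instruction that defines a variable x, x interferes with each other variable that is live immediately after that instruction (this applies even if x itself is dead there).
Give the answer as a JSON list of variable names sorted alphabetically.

Answer: ["d", "j", "m"]

Derivation:
def/use:
  L0 def {a,d} use ∅
  L1 def {s,y} use ∅
  L2 def {j,m,s} use ∅
  L3 def {a} use {j}
  L4 def {j,m} use {j,m}
  L5 def {a,j} use ∅
  L6 def {j,m} use ∅
  L7 def {d} use ∅
  L8 def {j,y} use {m}

Backward fixpoint:
  L0 li=∅ lo=∅
  L1 li=∅ lo=∅
  L2 li=∅ lo={j,m}
  L3 li={j} lo=∅
  L4 li={j,m} lo={m}
  L5 li={m} lo={m}
  L6 li=∅ lo={m}
  L7 li={m} lo={m}
  L8 li={m} lo=∅

Interfere edges:
  a↔{d,j,m}
  d↔{a,m}
  j↔{a,m,s,y}
  m↔{a,d,j,s}
  s↔{j,m}
  y↔{j}

N(a) = ["d", "j", "m"]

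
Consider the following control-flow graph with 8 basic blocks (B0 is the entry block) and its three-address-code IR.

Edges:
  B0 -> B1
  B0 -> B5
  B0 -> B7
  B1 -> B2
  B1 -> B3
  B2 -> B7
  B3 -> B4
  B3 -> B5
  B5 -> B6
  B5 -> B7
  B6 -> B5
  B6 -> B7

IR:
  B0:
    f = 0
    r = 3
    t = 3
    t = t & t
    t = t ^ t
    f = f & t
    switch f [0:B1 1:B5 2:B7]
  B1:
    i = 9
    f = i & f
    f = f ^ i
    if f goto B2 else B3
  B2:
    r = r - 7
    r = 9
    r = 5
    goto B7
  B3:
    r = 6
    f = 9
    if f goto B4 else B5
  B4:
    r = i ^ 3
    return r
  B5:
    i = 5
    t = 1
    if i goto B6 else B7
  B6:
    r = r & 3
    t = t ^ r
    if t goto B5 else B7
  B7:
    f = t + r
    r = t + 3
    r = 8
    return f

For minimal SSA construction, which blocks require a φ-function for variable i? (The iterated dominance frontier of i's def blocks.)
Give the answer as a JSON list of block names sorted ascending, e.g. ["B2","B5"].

idom tree: B1←B0 B2←B1 B3←B1 B4←B3 B5←B0 B6←B5 B7←B0
Join-block Dom:
  B5: preds {B0,B3,B6}: {B0} ∩ {B0,B1,B3} ∩ {B0,B5,B6} = {B0}; idom=B0
  B7: preds {B0,B2,B5,B6}: {B0} ∩ {B0,B1,B2} ∩ {B0,B5} ∩ {B0,B5,B6} = {B0}; idom=B0

DF walk-up:
  join B5 pred B0: · stop@B0
  join B5 pred B3: B3→B1 stop@B0
  join B5 pred B6: B6→B5 stop@B0
  join B7 pred B0: · stop@B0
  join B7 pred B2: B2→B1 stop@B0
  join B7 pred B5: B5 stop@B0
  join B7 pred B6: B6→B5 stop@B0
  B0: DF=∅
  B1: DF={B5,B7}
  B2: DF={B7}
  B3: DF={B5}
  B4: DF=∅
  B5: DF={B5,B7}
  B6: DF={B5,B7}
  B7: DF=∅

φ for i: defs {B1,B5}
  DF⁺ = {B5,B7}

Answer: ["B5", "B7"]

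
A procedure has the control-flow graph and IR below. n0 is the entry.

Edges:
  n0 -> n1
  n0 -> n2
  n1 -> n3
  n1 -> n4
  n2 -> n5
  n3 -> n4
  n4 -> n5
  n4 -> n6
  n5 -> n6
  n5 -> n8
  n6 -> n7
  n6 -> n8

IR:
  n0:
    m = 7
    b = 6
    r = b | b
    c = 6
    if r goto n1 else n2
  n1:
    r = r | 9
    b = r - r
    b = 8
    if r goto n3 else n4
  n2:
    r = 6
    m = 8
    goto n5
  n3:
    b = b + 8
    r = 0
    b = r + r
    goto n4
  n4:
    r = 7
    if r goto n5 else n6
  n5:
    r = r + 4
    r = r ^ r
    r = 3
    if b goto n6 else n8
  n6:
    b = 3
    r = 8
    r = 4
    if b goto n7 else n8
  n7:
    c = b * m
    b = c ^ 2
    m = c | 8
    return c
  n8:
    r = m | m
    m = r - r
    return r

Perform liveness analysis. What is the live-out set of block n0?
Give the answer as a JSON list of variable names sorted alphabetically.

Answer: ["b", "m", "r"]

Analysis:
Per-block:
  n0: def={b,c,m,r} ue=∅
  n1: def={b,r} ue={r}
  n2: def={m,r} ue=∅
  n3: def={b,r} ue={b}
  n4: def={r} ue=∅
  n5: def={r} ue={b,r}
  n6: def={b,r} ue=∅
  n7: def={b,c,m} ue={b,m}
  n8: def={m,r} ue={m}

Live sets:
  live n0: ∅→{b,m,r}
  live n1: {m,r}→{b,m}
  live n2: {b}→{b,m,r}
  live n3: {b,m}→{b,m}
  live n4: {b,m}→{b,m,r}
  live n5: {b,m,r}→{m}
  live n6: {m}→{b,m}
  live n7: {b,m}→∅
  live n8: {m}→∅

live-out(n0) = ["b", "m", "r"]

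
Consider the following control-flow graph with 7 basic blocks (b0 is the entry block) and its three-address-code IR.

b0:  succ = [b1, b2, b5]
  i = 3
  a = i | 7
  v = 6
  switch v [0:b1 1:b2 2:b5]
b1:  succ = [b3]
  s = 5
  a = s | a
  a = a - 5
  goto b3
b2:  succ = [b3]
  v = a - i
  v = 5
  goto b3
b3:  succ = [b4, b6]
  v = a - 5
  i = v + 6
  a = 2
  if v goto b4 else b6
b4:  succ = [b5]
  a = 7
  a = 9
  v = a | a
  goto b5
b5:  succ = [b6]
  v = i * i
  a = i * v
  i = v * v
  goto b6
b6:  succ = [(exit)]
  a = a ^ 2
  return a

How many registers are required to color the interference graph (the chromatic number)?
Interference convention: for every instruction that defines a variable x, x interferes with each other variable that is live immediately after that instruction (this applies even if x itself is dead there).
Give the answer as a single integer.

Answer: 3

Derivation:
Per-block:
  b0: {a,i,v} / ∅
  b1: {a,s} / {a}
  b2: {v} / {a,i}
  b3: {a,i,v} / {a}
  b4: {a,v} / ∅
  b5: {a,i,v} / {i}
  b6: {a} / {a}

Backward fixpoint:
  live b0: ∅→{a,i}
  live b1: {a}→{a}
  live b2: {a,i}→{a}
  live b3: {a}→{a,i}
  live b4: {i}→{i}
  live b5: {i}→{a}
  live b6: {a}→∅

Interference:
  a: {i,s,v}
  i: {a,v}
  s: {a}
  v: {a,i}

Registers:
  lower bound: {a,i,v} mutually conflict ⇒ χ ≥ 3
  assign a→r0 i→r1 s→r1 v→r2 — no edge inside a register ⇒ χ ≤ 3
  χ = 3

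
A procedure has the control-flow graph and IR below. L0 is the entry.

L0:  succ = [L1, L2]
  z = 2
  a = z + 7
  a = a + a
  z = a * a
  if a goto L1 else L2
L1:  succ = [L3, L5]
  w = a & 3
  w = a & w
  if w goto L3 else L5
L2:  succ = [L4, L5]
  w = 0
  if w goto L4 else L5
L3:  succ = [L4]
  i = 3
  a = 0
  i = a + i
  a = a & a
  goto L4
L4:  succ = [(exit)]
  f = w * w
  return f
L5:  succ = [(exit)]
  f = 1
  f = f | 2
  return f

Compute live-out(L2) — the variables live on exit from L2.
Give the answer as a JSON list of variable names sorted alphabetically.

Answer: ["w"]

Derivation:
Block summaries:
  L0: def={a,z} ue=∅
  L1: def={w} ue={a}
  L2: def={w} ue=∅
  L3: def={a,i} ue=∅
  L4: def={f} ue={w}
  L5: def={f} ue=∅

Live sets:
  L0 li=∅ lo={a}
  L1 li={a} lo={w}
  L2 li=∅ lo={w}
  L3 li={w} lo={w}
  L4 li={w} lo=∅
  L5 li=∅ lo=∅

live-out(L2) = ["w"]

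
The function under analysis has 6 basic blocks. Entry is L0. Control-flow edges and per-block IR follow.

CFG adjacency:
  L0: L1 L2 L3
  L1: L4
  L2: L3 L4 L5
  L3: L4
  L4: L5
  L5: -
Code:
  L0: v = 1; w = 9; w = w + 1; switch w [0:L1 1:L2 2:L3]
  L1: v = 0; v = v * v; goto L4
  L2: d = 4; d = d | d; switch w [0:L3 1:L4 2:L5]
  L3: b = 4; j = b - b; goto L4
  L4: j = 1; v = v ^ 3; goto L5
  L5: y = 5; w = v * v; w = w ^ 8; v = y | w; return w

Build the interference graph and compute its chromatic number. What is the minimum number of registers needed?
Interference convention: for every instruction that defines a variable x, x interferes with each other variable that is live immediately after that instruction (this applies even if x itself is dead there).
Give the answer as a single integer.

Answer: 3

Analysis:
Per-block:
  L0: def={v,w} ue=∅
  L1: def={v} ue=∅
  L2: def={d} ue={w}
  L3: def={b,j} ue=∅
  L4: def={j,v} ue={v}
  L5: def={v,w,y} ue={v}

Live sets:
  live L0: ∅→{v,w}
  live L1: ∅→{v}
  live L2: {v,w}→{v}
  live L3: {v}→{v}
  live L4: {v}→{v}
  live L5: {v}→∅

Interference:
  b↔{v}
  d↔{v,w}
  j↔{v}
  v↔{b,d,j,w,y}
  w↔{d,v,y}
  y↔{v,w}

Registers:
  clique {d,v,w} ⇒ need ≥ 3
  assign b→r1 d→r2 j→r1 v→r0 w→r1 y→r2 — no edge inside a register ⇒ χ ≤ 3
  χ = 3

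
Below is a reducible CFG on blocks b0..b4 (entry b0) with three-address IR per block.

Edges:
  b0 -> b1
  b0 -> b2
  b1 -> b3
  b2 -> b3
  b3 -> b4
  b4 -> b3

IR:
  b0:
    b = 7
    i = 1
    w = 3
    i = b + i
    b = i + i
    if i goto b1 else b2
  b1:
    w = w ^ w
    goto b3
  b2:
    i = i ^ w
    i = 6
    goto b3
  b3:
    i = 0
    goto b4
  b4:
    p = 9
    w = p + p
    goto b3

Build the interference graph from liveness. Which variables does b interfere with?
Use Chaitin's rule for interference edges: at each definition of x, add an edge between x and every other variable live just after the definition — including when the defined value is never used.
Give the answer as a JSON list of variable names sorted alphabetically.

Answer: ["i", "w"]

Working:
Per-block:
  b0 def {b,i,w} use ∅
  b1 def {w} use {w}
  b2 def {i} use {i,w}
  b3 def {i} use ∅
  b4 def {p,w} use ∅

Live sets:
  b0: in=∅ out={i,w}
  b1: in={w} out=∅
  b2: in={i,w} out=∅
  b3: in=∅ out=∅
  b4: in=∅ out=∅

Interference:
  b — {i,w}
  i — {b,w}
  p — ∅
  w — {b,i}

N(b) = ["i", "w"]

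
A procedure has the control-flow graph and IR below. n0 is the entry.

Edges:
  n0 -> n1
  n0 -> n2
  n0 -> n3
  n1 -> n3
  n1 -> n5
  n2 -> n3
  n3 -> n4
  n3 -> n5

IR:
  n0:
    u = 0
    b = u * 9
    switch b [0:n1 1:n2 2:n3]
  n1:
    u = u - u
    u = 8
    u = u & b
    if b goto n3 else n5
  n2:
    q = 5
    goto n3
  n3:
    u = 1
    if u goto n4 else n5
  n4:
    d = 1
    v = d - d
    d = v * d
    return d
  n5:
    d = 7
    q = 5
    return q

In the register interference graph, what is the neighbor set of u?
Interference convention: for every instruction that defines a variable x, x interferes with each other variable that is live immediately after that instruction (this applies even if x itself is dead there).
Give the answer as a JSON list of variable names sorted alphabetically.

Answer: ["b"]

Derivation:
def/use:
  n0 def {b,u} use ∅
  n1 def {u} use {b,u}
  n2 def {q} use ∅
  n3 def {u} use ∅
  n4 def {d,v} use ∅
  n5 def {d,q} use ∅

Backward fixpoint:
  n0: in=∅ out={b,u}
  n1: in={b,u} out=∅
  n2: in=∅ out=∅
  n3: in=∅ out=∅
  n4: in=∅ out=∅
  n5: in=∅ out=∅

Conflict graph:
  b↔{u}
  d↔{v}
  q↔∅
  u↔{b}
  v↔{d}

N(u) = ["b"]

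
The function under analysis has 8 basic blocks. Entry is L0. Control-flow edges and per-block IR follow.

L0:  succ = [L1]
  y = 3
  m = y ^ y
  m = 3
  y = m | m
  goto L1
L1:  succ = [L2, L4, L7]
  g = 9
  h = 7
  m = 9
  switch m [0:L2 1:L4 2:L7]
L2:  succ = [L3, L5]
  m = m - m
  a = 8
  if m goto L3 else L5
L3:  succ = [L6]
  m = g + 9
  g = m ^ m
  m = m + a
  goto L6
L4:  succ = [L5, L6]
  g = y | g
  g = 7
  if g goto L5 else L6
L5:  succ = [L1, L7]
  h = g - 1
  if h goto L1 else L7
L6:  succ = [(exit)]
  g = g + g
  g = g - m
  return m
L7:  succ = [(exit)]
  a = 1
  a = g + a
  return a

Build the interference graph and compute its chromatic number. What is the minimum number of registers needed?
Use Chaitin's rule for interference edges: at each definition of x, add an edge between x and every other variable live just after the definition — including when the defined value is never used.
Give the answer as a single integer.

Answer: 4

Analysis:
def/use:
  L0 def {m,y} use ∅
  L1 def {g,h,m} use ∅
  L2 def {a,m} use {m}
  L3 def {g,m} use {a,g}
  L4 def {g} use {g,y}
  L5 def {h} use {g}
  L6 def {g} use {g,m}
  L7 def {a} use {g}

Backward fixpoint:
  L0 li=∅ lo={y}
  L1 li={y} lo={g,m,y}
  L2 li={g,m,y} lo={a,g,y}
  L3 li={a,g} lo={g,m}
  L4 li={g,m,y} lo={g,m,y}
  L5 li={g,y} lo={g,y}
  L6 li={g,m} lo=∅
  L7 li={g} lo=∅

Interference:
  a — {g,m,y}
  g — {a,h,m,y}
  h — {g,y}
  m — {a,g,y}
  y — {a,g,h,m}

Colouring:
  {a,g,m,y} pairwise interfere (4-clique) ⇒ χ ≥ 4
  4-colouring: R0={g}  R1={y}  R2={a,h}  R3={m}
  χ = 4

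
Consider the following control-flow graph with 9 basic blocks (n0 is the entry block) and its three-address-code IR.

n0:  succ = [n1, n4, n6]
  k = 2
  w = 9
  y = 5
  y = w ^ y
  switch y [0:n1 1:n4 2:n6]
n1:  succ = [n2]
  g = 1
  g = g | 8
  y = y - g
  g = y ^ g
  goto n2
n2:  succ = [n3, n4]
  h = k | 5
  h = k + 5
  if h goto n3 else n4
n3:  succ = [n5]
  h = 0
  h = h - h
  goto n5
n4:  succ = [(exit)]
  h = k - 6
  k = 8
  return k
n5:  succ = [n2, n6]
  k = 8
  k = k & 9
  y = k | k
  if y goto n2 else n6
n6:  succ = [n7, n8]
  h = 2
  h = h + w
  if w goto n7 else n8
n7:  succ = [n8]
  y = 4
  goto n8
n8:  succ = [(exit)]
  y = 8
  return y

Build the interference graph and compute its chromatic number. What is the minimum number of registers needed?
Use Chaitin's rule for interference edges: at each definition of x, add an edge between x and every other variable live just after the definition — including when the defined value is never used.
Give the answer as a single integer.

Per-block:
  n0: {k,w,y} / ∅
  n1: {g,y} / {y}
  n2: {h} / {k}
  n3: {h} / ∅
  n4: {h,k} / {k}
  n5: {k,y} / ∅
  n6: {h} / {w}
  n7: {y} / ∅
  n8: {y} / ∅

Backward fixpoint:
  n0: in=∅ out={k,w,y}
  n1: in={k,w,y} out={k,w}
  n2: in={k,w} out={k,w}
  n3: in={w} out={w}
  n4: in={k} out=∅
  n5: in={w} out={k,w}
  n6: in={w} out=∅
  n7: in=∅ out=∅
  n8: in=∅ out=∅

Interference:
  g: {k,w,y}
  h: {k,w}
  k: {g,h,w,y}
  w: {g,h,k,y}
  y: {g,k,w}

Registers:
  lower bound: {g,k,w,y} mutually conflict ⇒ χ ≥ 4
  assign g→R2 h→R2 k→R0 w→R1 y→R3 — no edge inside a register ⇒ χ ≤ 4
  χ = 4

Answer: 4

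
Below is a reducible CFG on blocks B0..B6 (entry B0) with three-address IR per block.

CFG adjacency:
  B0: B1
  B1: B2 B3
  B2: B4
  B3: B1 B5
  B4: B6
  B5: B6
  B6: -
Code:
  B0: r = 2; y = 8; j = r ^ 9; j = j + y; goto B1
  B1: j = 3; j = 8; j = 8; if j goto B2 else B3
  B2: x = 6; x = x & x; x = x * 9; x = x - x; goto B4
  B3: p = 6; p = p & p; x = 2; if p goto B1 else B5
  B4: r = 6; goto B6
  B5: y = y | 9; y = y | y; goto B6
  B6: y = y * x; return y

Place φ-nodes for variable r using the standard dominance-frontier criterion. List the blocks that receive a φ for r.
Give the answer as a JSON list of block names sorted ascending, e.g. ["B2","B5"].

idom tree: B1←B0 B2←B1 B3←B1 B4←B2 B5←B3 B6←B1
Join-block Dom:
  B1: preds {B0,B3}: {B0} ∩ {B0,B1,B3} = {B0}; idom=B0
  B6: preds {B4,B5}: {B0,B1,B2,B4} ∩ {B0,B1,B3,B5} = {B0,B1}; idom=B1

DF derivation:
  join B1 pred B0: · stop@B0
  join B1 pred B3: B3→B1 stop@B0
  join B6 pred B4: B4→B2 stop@B1
  join B6 pred B5: B5→B3 stop@B1
  DF(B0)=∅
  DF(B1)={B1}
  DF(B2)={B6}
  DF(B3)={B1,B6}
  DF(B4)={B6}
  DF(B5)={B6}
  DF(B6)=∅

φ for r: defs {B0,B4}
  DF⁺ = {B6}

Answer: ["B6"]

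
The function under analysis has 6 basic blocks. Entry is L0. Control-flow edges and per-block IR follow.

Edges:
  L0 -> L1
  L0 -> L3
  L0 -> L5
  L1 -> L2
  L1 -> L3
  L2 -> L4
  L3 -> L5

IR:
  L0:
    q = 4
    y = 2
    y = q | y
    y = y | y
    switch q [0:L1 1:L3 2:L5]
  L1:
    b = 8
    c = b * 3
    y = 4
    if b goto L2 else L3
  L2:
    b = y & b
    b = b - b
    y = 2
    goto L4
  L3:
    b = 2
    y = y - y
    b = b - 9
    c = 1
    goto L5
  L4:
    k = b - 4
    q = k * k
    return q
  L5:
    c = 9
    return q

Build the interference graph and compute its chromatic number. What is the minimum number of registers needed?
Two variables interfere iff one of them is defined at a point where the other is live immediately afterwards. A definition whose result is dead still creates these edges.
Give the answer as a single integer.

Per-block:
  L0 def {q,y} use ∅
  L1 def {b,c,y} use ∅
  L2 def {b,y} use {b,y}
  L3 def {b,c,y} use {y}
  L4 def {k,q} use {b}
  L5 def {c} use {q}

Backward fixpoint:
  L0: in=∅ out={q,y}
  L1: in={q} out={b,q,y}
  L2: in={b,y} out={b}
  L3: in={q,y} out={q}
  L4: in={b} out=∅
  L5: in={q} out=∅

Interfere edges:
  b — {c,q,y}
  c — {b,q}
  k — ∅
  q — {b,c,y}
  y — {b,q}

Chromatic number:
  clique {b,c,q} ⇒ need ≥ 3
  3-colouring: c0={b,k}  c1={q}  c2={c,y}
  χ = 3

Answer: 3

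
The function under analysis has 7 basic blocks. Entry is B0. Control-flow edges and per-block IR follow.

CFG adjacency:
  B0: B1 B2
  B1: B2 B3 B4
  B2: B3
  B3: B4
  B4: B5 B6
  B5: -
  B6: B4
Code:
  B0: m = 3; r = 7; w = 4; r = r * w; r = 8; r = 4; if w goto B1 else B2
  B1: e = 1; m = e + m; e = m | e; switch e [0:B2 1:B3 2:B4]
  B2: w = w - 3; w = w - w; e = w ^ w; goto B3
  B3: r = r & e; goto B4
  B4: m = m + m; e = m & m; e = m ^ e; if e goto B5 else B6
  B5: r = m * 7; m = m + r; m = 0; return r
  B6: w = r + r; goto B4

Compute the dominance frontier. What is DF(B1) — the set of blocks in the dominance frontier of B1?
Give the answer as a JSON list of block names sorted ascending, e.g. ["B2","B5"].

Answer: ["B2", "B3", "B4"]

Analysis:
idom tree: B1←B0 B2←B0 B3←B0 B4←B0 B5←B4 B6←B4
Dom at joins:
  B2: preds {B0,B1}: {B0} ∩ {B0,B1} = {B0}; idom=B0
  B3: preds {B1,B2}: {B0,B1} ∩ {B0,B2} = {B0}; idom=B0
  B4: preds {B1,B3,B6}: {B0,B1} ∩ {B0,B3} ∩ {B0,B4,B6} = {B0}; idom=B0

DF walk-up:
  B2←B0: walk · to B0
  B2←B1: walk B1 to B0
  B3←B1: walk B1 to B0
  B3←B2: walk B2 to B0
  B4←B1: walk B1 to B0
  B4←B3: walk B3 to B0
  B4←B6: walk B6→B4 to B0
  B0 → ∅
  B1 → {B2,B3,B4}
  B2 → {B3}
  B3 → {B4}
  B4 → {B4}
  B5 → ∅
  B6 → {B4}

DF(B1) = ["B2", "B3", "B4"]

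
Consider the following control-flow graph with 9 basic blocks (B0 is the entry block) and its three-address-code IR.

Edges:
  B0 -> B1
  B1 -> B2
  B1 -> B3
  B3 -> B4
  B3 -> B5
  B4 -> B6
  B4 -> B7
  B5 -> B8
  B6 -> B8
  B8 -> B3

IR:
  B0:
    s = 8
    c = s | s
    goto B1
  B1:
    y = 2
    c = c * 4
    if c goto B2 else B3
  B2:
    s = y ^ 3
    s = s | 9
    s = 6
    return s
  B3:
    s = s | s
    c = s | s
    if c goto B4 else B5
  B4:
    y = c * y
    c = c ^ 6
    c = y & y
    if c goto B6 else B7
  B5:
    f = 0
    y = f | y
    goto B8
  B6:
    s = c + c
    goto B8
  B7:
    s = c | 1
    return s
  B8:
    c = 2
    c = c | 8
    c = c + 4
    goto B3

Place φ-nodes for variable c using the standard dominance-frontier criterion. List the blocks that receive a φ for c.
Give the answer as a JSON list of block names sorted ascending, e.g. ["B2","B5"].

Answer: ["B3", "B8"]

Analysis:
idom tree: B1←B0 B2←B1 B3←B1 B4←B3 B5←B3 B6←B4 B7←B4 B8←B3
Dom∩ at merges:
  B3: preds {B1,B8}: {B0,B1} ∩ {B0,B1,B3,B8} = {B0,B1}; idom=B1
  B8: preds {B5,B6}: {B0,B1,B3,B5} ∩ {B0,B1,B3,B4,B6} = {B0,B1,B3}; idom=B3

DF derivation:
  B3←B1: walk · to B1
  B3←B8: walk B8→B3 to B1
  B8←B5: walk B5 to B3
  B8←B6: walk B6→B4 to B3
  B0 → ∅
  B1 → ∅
  B2 → ∅
  B3 → {B3}
  B4 → {B8}
  B5 → {B8}
  B6 → {B8}
  B7 → ∅
  B8 → {B3}

φ for c: defs {B0,B1,B3,B4,B8}
  DF⁺ = {B3,B8}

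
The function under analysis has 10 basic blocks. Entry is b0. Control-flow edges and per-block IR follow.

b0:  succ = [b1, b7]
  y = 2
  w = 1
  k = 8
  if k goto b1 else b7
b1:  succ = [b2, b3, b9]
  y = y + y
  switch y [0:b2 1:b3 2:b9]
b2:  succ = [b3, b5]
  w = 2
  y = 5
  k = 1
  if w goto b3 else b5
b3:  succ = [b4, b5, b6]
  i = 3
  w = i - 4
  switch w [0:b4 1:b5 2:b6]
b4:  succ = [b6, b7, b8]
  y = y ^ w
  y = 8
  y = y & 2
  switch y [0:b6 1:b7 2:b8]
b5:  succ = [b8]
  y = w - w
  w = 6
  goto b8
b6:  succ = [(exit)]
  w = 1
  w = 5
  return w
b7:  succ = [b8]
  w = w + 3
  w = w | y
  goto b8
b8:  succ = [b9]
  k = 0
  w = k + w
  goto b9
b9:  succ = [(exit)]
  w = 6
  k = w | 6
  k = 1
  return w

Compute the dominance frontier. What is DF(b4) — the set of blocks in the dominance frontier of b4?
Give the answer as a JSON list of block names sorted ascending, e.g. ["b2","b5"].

Answer: ["b6", "b7", "b8"]

Working:
idom tree: b1←b0 b2←b1 b3←b1 b4←b3 b5←b1 b6←b3 b7←b0 b8←b0 b9←b0
Dom∩ at merges:
  b3: preds {b1,b2}: {b0,b1} ∩ {b0,b1,b2} = {b0,b1}; idom=b1
  b5: preds {b2,b3}: {b0,b1,b2} ∩ {b0,b1,b3} = {b0,b1}; idom=b1
  b6: preds {b3,b4}: {b0,b1,b3} ∩ {b0,b1,b3,b4} = {b0,b1,b3}; idom=b3
  b7: preds {b0,b4}: {b0} ∩ {b0,b1,b3,b4} = {b0}; idom=b0
  b8: preds {b4,b5,b7}: {b0,b1,b3,b4} ∩ {b0,b1,b5} ∩ {b0,b7} = {b0}; idom=b0
  b9: preds {b1,b8}: {b0,b1} ∩ {b0,b8} = {b0}; idom=b0

DF walk-up:
  b3←b1: walk · to b1
  b3←b2: walk b2 to b1
  b5←b2: walk b2 to b1
  b5←b3: walk b3 to b1
  b6←b3: walk · to b3
  b6←b4: walk b4 to b3
  b7←b0: walk · to b0
  b7←b4: walk b4→b3→b1 to b0
  b8←b4: walk b4→b3→b1 to b0
  b8←b5: walk b5→b1 to b0
  b8←b7: walk b7 to b0
  b9←b1: walk b1 to b0
  b9←b8: walk b8 to b0
  b0 → ∅
  b1 → {b7,b8,b9}
  b2 → {b3,b5}
  b3 → {b5,b7,b8}
  b4 → {b6,b7,b8}
  b5 → {b8}
  b6 → ∅
  b7 → {b8}
  b8 → {b9}
  b9 → ∅

DF(b4) = ["b6", "b7", "b8"]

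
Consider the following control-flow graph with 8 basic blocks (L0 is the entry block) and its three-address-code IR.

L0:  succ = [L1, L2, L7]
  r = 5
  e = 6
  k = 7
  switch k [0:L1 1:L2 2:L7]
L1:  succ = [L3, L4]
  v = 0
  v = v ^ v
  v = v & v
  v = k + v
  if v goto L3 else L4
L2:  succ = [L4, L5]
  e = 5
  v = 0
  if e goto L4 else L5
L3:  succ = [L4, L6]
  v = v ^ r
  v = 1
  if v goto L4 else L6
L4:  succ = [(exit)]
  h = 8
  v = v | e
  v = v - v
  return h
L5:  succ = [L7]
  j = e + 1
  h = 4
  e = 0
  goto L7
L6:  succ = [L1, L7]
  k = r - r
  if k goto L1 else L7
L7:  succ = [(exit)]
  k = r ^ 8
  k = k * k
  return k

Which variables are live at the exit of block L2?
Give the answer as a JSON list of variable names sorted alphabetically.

Answer: ["e", "r", "v"]

Working:
Per-block:
  L0: def={e,k,r} ue=∅
  L1: def={v} ue={k}
  L2: def={e,v} ue=∅
  L3: def={v} ue={r,v}
  L4: def={h,v} ue={e,v}
  L5: def={e,h,j} ue={e}
  L6: def={k} ue={r}
  L7: def={k} ue={r}

Liveness:
  L0: in=∅ out={e,k,r}
  L1: in={e,k,r} out={e,r,v}
  L2: in={r} out={e,r,v}
  L3: in={e,r,v} out={e,r,v}
  L4: in={e,v} out=∅
  L5: in={e,r} out={r}
  L6: in={e,r} out={e,k,r}
  L7: in={r} out=∅

live-out(L2) = ["e", "r", "v"]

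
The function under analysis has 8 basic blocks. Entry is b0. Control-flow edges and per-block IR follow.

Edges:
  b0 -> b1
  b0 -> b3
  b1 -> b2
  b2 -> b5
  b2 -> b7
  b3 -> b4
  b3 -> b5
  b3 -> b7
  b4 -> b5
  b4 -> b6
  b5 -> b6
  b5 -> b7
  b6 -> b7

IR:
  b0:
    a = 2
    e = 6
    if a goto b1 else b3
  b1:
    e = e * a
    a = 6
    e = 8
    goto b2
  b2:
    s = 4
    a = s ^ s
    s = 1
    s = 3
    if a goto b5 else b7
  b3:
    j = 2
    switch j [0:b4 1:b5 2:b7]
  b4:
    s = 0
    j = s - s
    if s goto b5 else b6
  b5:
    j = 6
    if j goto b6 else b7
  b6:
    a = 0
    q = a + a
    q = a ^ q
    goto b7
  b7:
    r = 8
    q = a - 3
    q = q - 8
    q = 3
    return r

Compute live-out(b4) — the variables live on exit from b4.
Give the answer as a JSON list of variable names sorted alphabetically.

Answer: ["a"]

Analysis:
Per-block:
  b0: {a,e} / ∅
  b1: {a,e} / {a,e}
  b2: {a,s} / ∅
  b3: {j} / ∅
  b4: {j,s} / ∅
  b5: {j} / ∅
  b6: {a,q} / ∅
  b7: {q,r} / {a}

Backward fixpoint:
  b0: in=∅ out={a,e}
  b1: in={a,e} out=∅
  b2: in=∅ out={a}
  b3: in={a} out={a}
  b4: in={a} out={a}
  b5: in={a} out={a}
  b6: in=∅ out={a}
  b7: in={a} out=∅

live-out(b4) = ["a"]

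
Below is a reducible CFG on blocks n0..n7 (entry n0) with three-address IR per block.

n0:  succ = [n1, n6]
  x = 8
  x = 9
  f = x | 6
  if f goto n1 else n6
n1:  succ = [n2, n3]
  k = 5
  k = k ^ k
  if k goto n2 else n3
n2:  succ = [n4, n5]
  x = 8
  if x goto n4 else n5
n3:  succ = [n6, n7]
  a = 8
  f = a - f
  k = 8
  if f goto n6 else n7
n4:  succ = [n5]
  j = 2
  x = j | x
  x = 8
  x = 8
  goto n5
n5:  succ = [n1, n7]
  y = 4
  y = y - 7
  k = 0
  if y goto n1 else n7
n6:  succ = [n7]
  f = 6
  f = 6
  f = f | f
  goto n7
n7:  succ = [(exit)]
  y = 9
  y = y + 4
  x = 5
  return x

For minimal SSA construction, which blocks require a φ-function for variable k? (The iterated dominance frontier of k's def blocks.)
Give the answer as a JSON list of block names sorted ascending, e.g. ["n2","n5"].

idom tree: n1←n0 n2←n1 n3←n1 n4←n2 n5←n2 n6←n0 n7←n0
Dom at joins:
  n1: preds {n0,n5}: {n0} ∩ {n0,n1,n2,n5} = {n0}; idom=n0
  n5: preds {n2,n4}: {n0,n1,n2} ∩ {n0,n1,n2,n4} = {n0,n1,n2}; idom=n2
  n6: preds {n0,n3}: {n0} ∩ {n0,n1,n3} = {n0}; idom=n0
  n7: preds {n3,n5,n6}: {n0,n1,n3} ∩ {n0,n1,n2,n5} ∩ {n0,n6} = {n0}; idom=n0

DF walk-up:
  n1←n0: walk · to n0
  n1←n5: walk n5→n2→n1 to n0
  n5←n2: walk · to n2
  n5←n4: walk n4 to n2
  n6←n0: walk · to n0
  n6←n3: walk n3→n1 to n0
  n7←n3: walk n3→n1 to n0
  n7←n5: walk n5→n2→n1 to n0
  n7←n6: walk n6 to n0
  DF(n0)=∅
  DF(n1)={n1,n6,n7}
  DF(n2)={n1,n7}
  DF(n3)={n6,n7}
  DF(n4)={n5}
  DF(n5)={n1,n7}
  DF(n6)={n7}
  DF(n7)=∅

φ for k: defs {n1,n3,n5}
  DF⁺ = {n1,n6,n7}

Answer: ["n1", "n6", "n7"]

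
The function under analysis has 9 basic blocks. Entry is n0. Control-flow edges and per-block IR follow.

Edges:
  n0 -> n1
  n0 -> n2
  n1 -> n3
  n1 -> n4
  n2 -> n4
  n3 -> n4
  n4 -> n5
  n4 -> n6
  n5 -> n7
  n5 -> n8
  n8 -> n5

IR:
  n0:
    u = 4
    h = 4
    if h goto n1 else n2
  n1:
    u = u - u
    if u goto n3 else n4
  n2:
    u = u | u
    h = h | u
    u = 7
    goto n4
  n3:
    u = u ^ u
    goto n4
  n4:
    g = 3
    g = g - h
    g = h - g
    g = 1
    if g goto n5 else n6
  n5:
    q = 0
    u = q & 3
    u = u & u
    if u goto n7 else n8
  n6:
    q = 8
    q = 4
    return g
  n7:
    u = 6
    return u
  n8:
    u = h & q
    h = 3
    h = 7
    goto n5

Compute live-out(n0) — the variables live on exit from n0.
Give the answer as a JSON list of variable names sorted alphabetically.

def/use:
  n0 def {h,u} use ∅
  n1 def {u} use {u}
  n2 def {h,u} use {h,u}
  n3 def {u} use {u}
  n4 def {g} use {h}
  n5 def {q,u} use ∅
  n6 def {q} use {g}
  n7 def {u} use ∅
  n8 def {h,u} use {h,q}

Live sets:
  live n0: ∅→{h,u}
  live n1: {h,u}→{h,u}
  live n2: {h,u}→{h}
  live n3: {h,u}→{h}
  live n4: {h}→{g,h}
  live n5: {h}→{h,q}
  live n6: {g}→∅
  live n7: ∅→∅
  live n8: {h,q}→{h}

live-out(n0) = ["h", "u"]

Answer: ["h", "u"]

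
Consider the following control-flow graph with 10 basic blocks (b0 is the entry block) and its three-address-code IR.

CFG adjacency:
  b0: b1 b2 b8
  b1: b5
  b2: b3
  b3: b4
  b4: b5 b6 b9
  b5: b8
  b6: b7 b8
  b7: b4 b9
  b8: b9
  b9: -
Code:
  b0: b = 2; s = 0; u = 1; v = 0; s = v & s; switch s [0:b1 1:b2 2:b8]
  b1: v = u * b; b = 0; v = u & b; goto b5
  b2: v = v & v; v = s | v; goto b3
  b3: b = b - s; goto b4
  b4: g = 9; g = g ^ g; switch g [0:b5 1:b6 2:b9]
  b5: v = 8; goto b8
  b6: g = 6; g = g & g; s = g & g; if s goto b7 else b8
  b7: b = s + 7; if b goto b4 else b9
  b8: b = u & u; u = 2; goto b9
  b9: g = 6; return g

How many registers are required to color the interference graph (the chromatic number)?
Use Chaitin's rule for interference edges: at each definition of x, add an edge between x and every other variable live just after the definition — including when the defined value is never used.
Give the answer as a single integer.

Per-block:
  b0 def {b,s,u,v} use ∅
  b1 def {b,v} use {b,u}
  b2 def {v} use {s,v}
  b3 def {b} use {b,s}
  b4 def {g} use ∅
  b5 def {v} use ∅
  b6 def {g,s} use ∅
  b7 def {b} use {s}
  b8 def {b,u} use {u}
  b9 def {g} use ∅

Liveness:
  live b0: ∅→{b,s,u,v}
  live b1: {b,u}→{u}
  live b2: {b,s,u,v}→{b,s,u}
  live b3: {b,s,u}→{u}
  live b4: {u}→{u}
  live b5: {u}→{u}
  live b6: {u}→{s,u}
  live b7: {s,u}→{u}
  live b8: {u}→∅
  live b9: ∅→∅

Interference:
  b↔{s,u,v}
  g↔{u}
  s↔{b,u,v}
  u↔{b,g,s,v}
  v↔{b,s,u}

Chromatic number:
  lower bound: {b,s,u,v} mutually conflict ⇒ χ ≥ 4
  assign b→c1 g→c1 s→c2 u→c0 v→c3 — no edge inside a register ⇒ χ ≤ 4
  χ = 4

Answer: 4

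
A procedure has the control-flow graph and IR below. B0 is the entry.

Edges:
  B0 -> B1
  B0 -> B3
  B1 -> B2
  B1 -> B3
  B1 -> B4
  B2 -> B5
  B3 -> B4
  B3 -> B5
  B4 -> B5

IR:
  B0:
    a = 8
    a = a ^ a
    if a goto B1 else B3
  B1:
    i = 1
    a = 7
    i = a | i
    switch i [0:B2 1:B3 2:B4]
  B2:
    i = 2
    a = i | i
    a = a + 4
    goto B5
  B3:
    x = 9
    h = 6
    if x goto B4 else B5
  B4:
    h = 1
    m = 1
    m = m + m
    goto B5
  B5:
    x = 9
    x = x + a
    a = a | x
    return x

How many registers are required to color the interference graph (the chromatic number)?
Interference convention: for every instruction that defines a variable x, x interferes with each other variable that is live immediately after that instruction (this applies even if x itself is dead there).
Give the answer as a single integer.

Per-block:
  B0: {a} / ∅
  B1: {a,i} / ∅
  B2: {a,i} / ∅
  B3: {h,x} / ∅
  B4: {h,m} / ∅
  B5: {a,x} / {a}

Backward fixpoint:
  B0: in=∅ out={a}
  B1: in=∅ out={a}
  B2: in=∅ out={a}
  B3: in={a} out={a}
  B4: in={a} out={a}
  B5: in={a} out=∅

Conflict graph:
  a↔{h,i,m,x}
  h↔{a,x}
  i↔{a}
  m↔{a}
  x↔{a,h}

Colouring:
  {a,h,x} pairwise interfere (3-clique) ⇒ χ ≥ 3
  assign a→c0 h→c1 i→c1 m→c1 x→c2 — no edge inside a register ⇒ χ ≤ 3
  χ = 3

Answer: 3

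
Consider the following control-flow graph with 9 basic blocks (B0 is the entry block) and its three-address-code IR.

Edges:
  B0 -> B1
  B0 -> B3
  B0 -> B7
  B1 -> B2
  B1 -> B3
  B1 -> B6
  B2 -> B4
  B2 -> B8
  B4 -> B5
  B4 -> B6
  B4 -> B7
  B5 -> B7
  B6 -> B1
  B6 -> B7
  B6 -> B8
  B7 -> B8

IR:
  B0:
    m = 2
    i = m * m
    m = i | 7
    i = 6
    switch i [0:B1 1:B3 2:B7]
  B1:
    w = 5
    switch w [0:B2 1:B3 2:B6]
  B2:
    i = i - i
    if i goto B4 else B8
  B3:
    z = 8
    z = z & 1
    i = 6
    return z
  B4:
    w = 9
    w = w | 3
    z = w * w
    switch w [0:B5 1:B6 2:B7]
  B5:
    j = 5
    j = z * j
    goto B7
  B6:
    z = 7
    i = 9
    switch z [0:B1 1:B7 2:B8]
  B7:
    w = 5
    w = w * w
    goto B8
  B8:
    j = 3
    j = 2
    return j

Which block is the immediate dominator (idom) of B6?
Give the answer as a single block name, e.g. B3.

Answer: B1

Analysis:
idom tree: B1←B0 B2←B1 B3←B0 B4←B2 B5←B4 B6←B1 B7←B0 B8←B0
Join-block Dom:
  B1: preds {B0,B6}: {B0} ∩ {B0,B1,B6} = {B0}; idom=B0
  B3: preds {B0,B1}: {B0} ∩ {B0,B1} = {B0}; idom=B0
  B6: preds {B1,B4}: {B0,B1} ∩ {B0,B1,B2,B4} = {B0,B1}; idom=B1
  B7: preds {B0,B4,B5,B6}: {B0} ∩ {B0,B1,B2,B4} ∩ {B0,B1,B2,B4,B5} ∩ {B0,B1,B6} = {B0}; idom=B0
  B8: preds {B2,B6,B7}: {B0,B1,B2} ∩ {B0,B1,B6} ∩ {B0,B7} = {B0}; idom=B0

idom(B6) = B1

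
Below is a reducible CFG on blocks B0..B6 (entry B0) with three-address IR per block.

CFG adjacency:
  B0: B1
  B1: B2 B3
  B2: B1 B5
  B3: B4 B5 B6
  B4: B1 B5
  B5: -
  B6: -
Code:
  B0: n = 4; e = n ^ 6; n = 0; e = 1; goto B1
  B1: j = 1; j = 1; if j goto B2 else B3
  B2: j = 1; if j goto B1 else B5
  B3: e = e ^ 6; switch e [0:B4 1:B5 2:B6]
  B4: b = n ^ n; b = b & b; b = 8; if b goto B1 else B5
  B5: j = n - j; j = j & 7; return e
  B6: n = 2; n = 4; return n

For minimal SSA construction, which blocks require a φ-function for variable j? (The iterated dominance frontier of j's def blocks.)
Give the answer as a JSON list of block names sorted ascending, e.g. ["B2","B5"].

Answer: ["B1", "B5"]

Working:
idom tree: B1←B0 B2←B1 B3←B1 B4←B3 B5←B1 B6←B3
Dom at joins:
  B1: preds {B0,B2,B4}: {B0} ∩ {B0,B1,B2} ∩ {B0,B1,B3,B4} = {B0}; idom=B0
  B5: preds {B2,B3,B4}: {B0,B1,B2} ∩ {B0,B1,B3} ∩ {B0,B1,B3,B4} = {B0,B1}; idom=B1

DF walk-up:
  B1←B0: walk · to B0
  B1←B2: walk B2→B1 to B0
  B1←B4: walk B4→B3→B1 to B0
  B5←B2: walk B2 to B1
  B5←B3: walk B3 to B1
  B5←B4: walk B4→B3 to B1
  B0 → ∅
  B1 → {B1}
  B2 → {B1,B5}
  B3 → {B1,B5}
  B4 → {B1,B5}
  B5 → ∅
  B6 → ∅

φ for j: defs {B1,B2,B5}
  DF⁺ = {B1,B5}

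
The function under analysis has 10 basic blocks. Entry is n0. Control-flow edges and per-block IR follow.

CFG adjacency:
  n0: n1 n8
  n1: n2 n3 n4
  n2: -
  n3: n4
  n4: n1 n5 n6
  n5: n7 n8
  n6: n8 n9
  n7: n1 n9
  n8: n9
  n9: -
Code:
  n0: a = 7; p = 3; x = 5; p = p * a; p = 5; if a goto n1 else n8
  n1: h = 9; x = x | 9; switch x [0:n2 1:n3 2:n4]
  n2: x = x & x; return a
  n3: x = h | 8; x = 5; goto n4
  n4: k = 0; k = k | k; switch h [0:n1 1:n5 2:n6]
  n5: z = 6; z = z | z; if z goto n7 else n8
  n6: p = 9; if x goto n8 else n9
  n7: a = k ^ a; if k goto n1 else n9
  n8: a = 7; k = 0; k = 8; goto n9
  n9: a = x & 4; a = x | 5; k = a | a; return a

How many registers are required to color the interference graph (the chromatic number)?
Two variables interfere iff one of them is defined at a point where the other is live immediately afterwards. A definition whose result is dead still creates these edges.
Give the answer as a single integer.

Block summaries:
  n0: def={a,p,x} ue=∅
  n1: def={h,x} ue={x}
  n2: def={x} ue={a,x}
  n3: def={x} ue={h}
  n4: def={k} ue={h}
  n5: def={z} ue=∅
  n6: def={p} ue={x}
  n7: def={a} ue={a,k}
  n8: def={a,k} ue=∅
  n9: def={a,k} ue={x}

Live sets:
  n0 li=∅ lo={a,x}
  n1 li={a,x} lo={a,h,x}
  n2 li={a,x} lo=∅
  n3 li={a,h} lo={a,h,x}
  n4 li={a,h,x} lo={a,k,x}
  n5 li={a,k,x} lo={a,k,x}
  n6 li={x} lo={x}
  n7 li={a,k,x} lo={a,x}
  n8 li={x} lo={x}
  n9 li={x} lo=∅

Interfere edges:
  a↔{h,k,p,x,z}
  h↔{a,k,x}
  k↔{a,h,x,z}
  p↔{a,x}
  x↔{a,h,k,p,z}
  z↔{a,k,x}

Registers:
  lower bound: {a,h,k,x} mutually conflict ⇒ χ ≥ 4
  4-colouring: R0={a}  R1={x}  R2={k,p}  R3={h,z}
  χ = 4

Answer: 4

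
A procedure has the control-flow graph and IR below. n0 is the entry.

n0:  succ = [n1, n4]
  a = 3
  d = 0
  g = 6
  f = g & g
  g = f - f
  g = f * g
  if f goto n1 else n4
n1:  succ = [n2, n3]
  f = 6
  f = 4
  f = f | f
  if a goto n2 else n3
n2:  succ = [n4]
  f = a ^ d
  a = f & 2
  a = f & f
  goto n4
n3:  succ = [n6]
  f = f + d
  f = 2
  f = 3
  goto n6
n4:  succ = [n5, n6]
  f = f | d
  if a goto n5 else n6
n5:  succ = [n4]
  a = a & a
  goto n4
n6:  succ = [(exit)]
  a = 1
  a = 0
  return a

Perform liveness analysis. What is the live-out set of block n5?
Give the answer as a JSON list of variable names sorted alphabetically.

Answer: ["a", "d", "f"]

Analysis:
def/use:
  n0: def={a,d,f,g} ue=∅
  n1: def={f} ue={a}
  n2: def={a,f} ue={a,d}
  n3: def={f} ue={d,f}
  n4: def={f} ue={a,d,f}
  n5: def={a} ue={a}
  n6: def={a} ue=∅

Backward fixpoint:
  live n0: ∅→{a,d,f}
  live n1: {a,d}→{a,d,f}
  live n2: {a,d}→{a,d,f}
  live n3: {d,f}→∅
  live n4: {a,d,f}→{a,d,f}
  live n5: {a,d,f}→{a,d,f}
  live n6: ∅→∅

live-out(n5) = ["a", "d", "f"]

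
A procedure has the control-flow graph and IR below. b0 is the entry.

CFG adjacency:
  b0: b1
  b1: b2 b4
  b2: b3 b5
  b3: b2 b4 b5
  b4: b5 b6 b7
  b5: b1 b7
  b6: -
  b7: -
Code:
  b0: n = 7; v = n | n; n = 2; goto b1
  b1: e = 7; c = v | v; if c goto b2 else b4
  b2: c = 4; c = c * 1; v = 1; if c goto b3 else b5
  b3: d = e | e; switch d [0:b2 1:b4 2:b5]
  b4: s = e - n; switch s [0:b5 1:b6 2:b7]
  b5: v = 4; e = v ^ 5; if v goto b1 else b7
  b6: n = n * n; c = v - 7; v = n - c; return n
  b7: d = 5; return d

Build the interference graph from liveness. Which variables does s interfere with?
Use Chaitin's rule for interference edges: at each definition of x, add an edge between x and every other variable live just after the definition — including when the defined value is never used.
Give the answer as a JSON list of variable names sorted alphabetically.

Per-block:
  b0: def={n,v} ue=∅
  b1: def={c,e} ue={v}
  b2: def={c,v} ue=∅
  b3: def={d} ue={e}
  b4: def={s} ue={e,n}
  b5: def={e,v} ue=∅
  b6: def={c,n,v} ue={n,v}
  b7: def={d} ue=∅

Backward fixpoint:
  b0: in=∅ out={n,v}
  b1: in={n,v} out={e,n,v}
  b2: in={e,n} out={e,n,v}
  b3: in={e,n,v} out={e,n,v}
  b4: in={e,n,v} out={n,v}
  b5: in={n} out={n,v}
  b6: in={n,v} out=∅
  b7: in=∅ out=∅

Interfere edges:
  c: {e,n,v}
  d: {e,n,v}
  e: {c,d,n,v}
  n: {c,d,e,s,v}
  s: {n,v}
  v: {c,d,e,n,s}

N(s) = ["n", "v"]

Answer: ["n", "v"]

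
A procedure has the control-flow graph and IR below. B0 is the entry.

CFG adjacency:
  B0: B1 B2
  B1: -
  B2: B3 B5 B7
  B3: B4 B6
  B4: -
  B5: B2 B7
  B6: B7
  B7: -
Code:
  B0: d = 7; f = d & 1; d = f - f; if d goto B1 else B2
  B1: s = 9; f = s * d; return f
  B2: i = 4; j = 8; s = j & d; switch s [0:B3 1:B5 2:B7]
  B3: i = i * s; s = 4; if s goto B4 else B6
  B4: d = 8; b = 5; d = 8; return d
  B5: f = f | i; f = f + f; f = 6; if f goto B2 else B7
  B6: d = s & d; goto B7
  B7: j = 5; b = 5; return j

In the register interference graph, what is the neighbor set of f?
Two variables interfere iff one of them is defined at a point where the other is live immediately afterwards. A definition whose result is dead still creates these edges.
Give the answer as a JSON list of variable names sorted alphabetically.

Answer: ["d", "i", "j", "s"]

Derivation:
Per-block:
  B0: def={d,f} ue=∅
  B1: def={f,s} ue={d}
  B2: def={i,j,s} ue={d}
  B3: def={i,s} ue={i,s}
  B4: def={b,d} ue=∅
  B5: def={f} ue={f,i}
  B6: def={d} ue={d,s}
  B7: def={b,j} ue=∅

Liveness:
  B0 li=∅ lo={d,f}
  B1 li={d} lo=∅
  B2 li={d,f} lo={d,f,i,s}
  B3 li={d,i,s} lo={d,s}
  B4 li=∅ lo=∅
  B5 li={d,f,i} lo={d,f}
  B6 li={d,s} lo=∅
  B7 li=∅ lo=∅

Conflict graph:
  b↔{j}
  d↔{f,i,j,s}
  f↔{d,i,j,s}
  i↔{d,f,j,s}
  j↔{b,d,f,i}
  s↔{d,f,i}

N(f) = ["d", "i", "j", "s"]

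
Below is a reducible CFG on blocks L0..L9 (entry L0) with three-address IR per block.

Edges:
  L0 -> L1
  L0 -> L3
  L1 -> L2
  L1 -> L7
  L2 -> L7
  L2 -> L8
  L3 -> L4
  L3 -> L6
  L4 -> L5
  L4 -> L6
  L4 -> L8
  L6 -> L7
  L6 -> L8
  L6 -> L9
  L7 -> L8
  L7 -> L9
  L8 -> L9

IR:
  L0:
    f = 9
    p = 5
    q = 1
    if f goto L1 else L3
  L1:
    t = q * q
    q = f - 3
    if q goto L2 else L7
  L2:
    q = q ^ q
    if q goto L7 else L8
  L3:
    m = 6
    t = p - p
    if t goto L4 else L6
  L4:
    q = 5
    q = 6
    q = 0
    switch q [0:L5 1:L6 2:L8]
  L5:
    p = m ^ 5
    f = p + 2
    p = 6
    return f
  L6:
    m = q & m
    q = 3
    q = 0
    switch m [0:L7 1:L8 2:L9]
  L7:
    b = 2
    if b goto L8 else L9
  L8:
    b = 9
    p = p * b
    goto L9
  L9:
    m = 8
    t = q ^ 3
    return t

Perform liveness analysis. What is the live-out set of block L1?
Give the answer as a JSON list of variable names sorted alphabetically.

Answer: ["p", "q"]

Derivation:
def/use:
  L0: def={f,p,q} ue=∅
  L1: def={q,t} ue={f,q}
  L2: def={q} ue={q}
  L3: def={m,t} ue={p}
  L4: def={q} ue=∅
  L5: def={f,p} ue={m}
  L6: def={m,q} ue={m,q}
  L7: def={b} ue=∅
  L8: def={b,p} ue={p}
  L9: def={m,t} ue={q}

Live sets:
  live L0: ∅→{f,p,q}
  live L1: {f,p,q}→{p,q}
  live L2: {p,q}→{p,q}
  live L3: {p,q}→{m,p,q}
  live L4: {m,p}→{m,p,q}
  live L5: {m}→∅
  live L6: {m,p,q}→{p,q}
  live L7: {p,q}→{p,q}
  live L8: {p,q}→{q}
  live L9: {q}→∅

live-out(L1) = ["p", "q"]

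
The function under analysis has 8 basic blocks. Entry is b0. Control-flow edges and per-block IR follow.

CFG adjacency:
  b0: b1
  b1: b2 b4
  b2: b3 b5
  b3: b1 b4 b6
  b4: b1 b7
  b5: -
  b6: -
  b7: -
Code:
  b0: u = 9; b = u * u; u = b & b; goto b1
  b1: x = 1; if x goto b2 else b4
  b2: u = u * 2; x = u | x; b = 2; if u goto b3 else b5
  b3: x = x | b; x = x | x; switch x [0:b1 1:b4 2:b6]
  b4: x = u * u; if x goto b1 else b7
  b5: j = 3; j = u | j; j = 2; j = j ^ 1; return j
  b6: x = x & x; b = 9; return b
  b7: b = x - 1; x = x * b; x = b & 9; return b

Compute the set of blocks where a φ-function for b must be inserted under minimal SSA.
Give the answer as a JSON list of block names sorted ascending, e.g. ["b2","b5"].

Answer: ["b1", "b4"]

Working:
idom tree: b1←b0 b2←b1 b3←b2 b4←b1 b5←b2 b6←b3 b7←b4
Dom∩ at merges:
  b1: preds {b0,b3,b4}: {b0} ∩ {b0,b1,b2,b3} ∩ {b0,b1,b4} = {b0}; idom=b0
  b4: preds {b1,b3}: {b0,b1} ∩ {b0,b1,b2,b3} = {b0,b1}; idom=b1

Frontier:
  b1←b0: walk · to b0
  b1←b3: walk b3→b2→b1 to b0
  b1←b4: walk b4→b1 to b0
  b4←b1: walk · to b1
  b4←b3: walk b3→b2 to b1
  b0: DF=∅
  b1: DF={b1}
  b2: DF={b1,b4}
  b3: DF={b1,b4}
  b4: DF={b1}
  b5: DF=∅
  b6: DF=∅
  b7: DF=∅

φ for b: defs {b0,b2,b6,b7}
  DF⁺ = {b1,b4}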